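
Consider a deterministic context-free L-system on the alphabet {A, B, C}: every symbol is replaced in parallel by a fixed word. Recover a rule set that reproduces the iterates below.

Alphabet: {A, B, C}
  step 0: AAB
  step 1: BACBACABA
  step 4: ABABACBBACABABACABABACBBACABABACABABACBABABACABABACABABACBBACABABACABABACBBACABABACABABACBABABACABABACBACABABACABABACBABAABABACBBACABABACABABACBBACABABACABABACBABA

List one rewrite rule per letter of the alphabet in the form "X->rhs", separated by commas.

  step 0 ⇒ step 1: AAB ⇒ BAC·BAC·ABA
    A ↦ BAC
    B ↦ ABA
    C ↦ B  (constrained at step 1)

A->BAC, B->ABA, C->B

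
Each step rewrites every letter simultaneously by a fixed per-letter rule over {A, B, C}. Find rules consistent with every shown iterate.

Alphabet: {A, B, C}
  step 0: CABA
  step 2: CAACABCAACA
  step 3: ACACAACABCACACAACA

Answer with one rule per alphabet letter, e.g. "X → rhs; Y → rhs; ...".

A->CA, B->BC, C->A

  step 2 ⇒ step 3: CAACABCAACA ⇒ A·CA·CA·A·CA·BC·A·CA·CA·A·CA
    A ↦ CA
    B ↦ BC
    C ↦ A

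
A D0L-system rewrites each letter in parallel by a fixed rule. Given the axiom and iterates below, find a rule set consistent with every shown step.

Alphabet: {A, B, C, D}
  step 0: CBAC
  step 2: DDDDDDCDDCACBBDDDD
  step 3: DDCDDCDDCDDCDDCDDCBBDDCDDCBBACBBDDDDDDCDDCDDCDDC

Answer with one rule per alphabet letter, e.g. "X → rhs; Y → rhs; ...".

A->AC, B->DD, C->BB, D->DDC

  step 2 ⇒ step 3: DDDDDDCDDCACBBDDDD ⇒ DDC·DDC·DDC·DDC·DDC·DDC·BB·DDC·DDC·BB·AC·BB·DD·DD·DDC·DDC·DDC·DDC
    A ↦ AC
    B ↦ DD
    C ↦ BB
    D ↦ DDC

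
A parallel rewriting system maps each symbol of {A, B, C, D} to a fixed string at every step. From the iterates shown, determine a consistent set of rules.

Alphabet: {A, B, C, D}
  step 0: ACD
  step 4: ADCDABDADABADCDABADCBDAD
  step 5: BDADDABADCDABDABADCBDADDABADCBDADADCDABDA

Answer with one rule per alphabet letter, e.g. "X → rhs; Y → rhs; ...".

  step 4 ⇒ step 5: ADCDABDADABADCDABADCBDAD ⇒ B·DA·D·DA·B·ADC·DA·B·DA·B·ADC·B·DA·D·DA·B·ADC·B·DA·D·ADC·DA·B·DA
    A ↦ B
    B ↦ ADC
    C ↦ D
    D ↦ DA

A->B, B->ADC, C->D, D->DA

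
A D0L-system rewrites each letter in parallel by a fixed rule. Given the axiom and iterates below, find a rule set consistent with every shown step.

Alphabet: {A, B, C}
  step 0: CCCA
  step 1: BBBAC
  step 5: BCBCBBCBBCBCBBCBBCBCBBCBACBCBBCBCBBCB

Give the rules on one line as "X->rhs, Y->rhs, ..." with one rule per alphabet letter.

  step 0 ⇒ step 1: CCCA ⇒ B·B·B·AC
    A ↦ AC
    C ↦ B
    B ↦ CB  (constrained at step 1)

A->AC, B->CB, C->B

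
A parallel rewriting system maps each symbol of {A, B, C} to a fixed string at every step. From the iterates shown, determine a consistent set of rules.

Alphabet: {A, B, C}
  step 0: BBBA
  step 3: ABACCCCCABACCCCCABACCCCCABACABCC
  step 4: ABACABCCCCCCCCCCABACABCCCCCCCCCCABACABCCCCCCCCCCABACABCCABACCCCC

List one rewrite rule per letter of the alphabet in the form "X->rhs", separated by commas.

  step 3 ⇒ step 4: ABACCCCCABACCCCCABACCCCCABACABCC ⇒ AB·AC·AB·CC·CC·CC·CC·CC·AB·AC·AB·CC·CC·CC·CC·CC·AB·AC·AB·CC·CC·CC·CC·CC·AB·AC·AB·CC·AB·AC·CC·CC
    A ↦ AB
    B ↦ AC
    C ↦ CC

A->AB, B->AC, C->CC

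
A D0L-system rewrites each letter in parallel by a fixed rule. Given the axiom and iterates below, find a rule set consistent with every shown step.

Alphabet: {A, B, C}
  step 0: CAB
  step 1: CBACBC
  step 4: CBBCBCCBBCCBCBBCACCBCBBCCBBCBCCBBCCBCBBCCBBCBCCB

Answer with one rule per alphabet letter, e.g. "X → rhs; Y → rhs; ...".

A->AC, B->BC, C->CB

  step 0 ⇒ step 1: CAB ⇒ CB·AC·BC
    A ↦ AC
    B ↦ BC
    C ↦ CB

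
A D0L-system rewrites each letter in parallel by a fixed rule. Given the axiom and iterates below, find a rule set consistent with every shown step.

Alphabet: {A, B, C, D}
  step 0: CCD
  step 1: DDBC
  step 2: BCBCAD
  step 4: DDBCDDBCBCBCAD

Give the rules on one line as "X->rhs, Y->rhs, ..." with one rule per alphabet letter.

  step 1 ⇒ step 2: DDBC ⇒ BC·BC·A·D
    B ↦ A
    C ↦ D
    D ↦ BC
    A ↦ DD  (constrained at step 2)

A->DD, B->A, C->D, D->BC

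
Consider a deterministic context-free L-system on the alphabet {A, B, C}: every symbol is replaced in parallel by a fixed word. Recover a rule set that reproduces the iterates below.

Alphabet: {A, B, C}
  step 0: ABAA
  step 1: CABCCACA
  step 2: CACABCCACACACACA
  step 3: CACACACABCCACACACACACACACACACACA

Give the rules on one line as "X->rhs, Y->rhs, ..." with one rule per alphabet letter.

  step 2 ⇒ step 3: CACABCCACACACACA ⇒ CA·CA·CA·CA·BC·CA·CA·CA·CA·CA·CA·CA·CA·CA·CA·CA
    A ↦ CA
    B ↦ BC
    C ↦ CA

A->CA, B->BC, C->CA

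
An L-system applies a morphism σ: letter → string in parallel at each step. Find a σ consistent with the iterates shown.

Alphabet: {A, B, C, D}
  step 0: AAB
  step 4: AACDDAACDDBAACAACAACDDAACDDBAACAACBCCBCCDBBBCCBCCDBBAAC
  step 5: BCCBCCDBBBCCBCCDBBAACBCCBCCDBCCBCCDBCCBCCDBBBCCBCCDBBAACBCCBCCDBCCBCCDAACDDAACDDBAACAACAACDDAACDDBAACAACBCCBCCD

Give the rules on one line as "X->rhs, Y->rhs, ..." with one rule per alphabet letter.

A->BCC, B->AAC, C->D, D->B

  step 4 ⇒ step 5: AACDDAACDDBAACAACAACDDAACDDBAACAACBCCBCCDBBBCCBCCDBBAAC ⇒ BCC·BCC·D·B·B·BCC·BCC·D·B·B·AAC·BCC·BCC·D·BCC·BCC·D·BCC·BCC·D·B·B·BCC·BCC·D·B·B·AAC·BCC·BCC·D·BCC·BCC·D·AAC·D·D·AAC·D·D·B·AAC·AAC·AAC·D·D·AAC·D·D·B·AAC·AAC·BCC·BCC·D
    A ↦ BCC
    B ↦ AAC
    C ↦ D
    D ↦ B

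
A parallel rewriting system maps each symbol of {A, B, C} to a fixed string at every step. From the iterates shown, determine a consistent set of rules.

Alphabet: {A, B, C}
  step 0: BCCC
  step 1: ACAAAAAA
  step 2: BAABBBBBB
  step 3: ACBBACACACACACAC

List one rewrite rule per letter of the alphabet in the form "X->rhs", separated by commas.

  step 2 ⇒ step 3: BAABBBBBB ⇒ AC·B·B·AC·AC·AC·AC·AC·AC
    A ↦ B
    B ↦ AC
  step 0 ⇒ step 1: BCCC ⇒ AC·AA·AA·AA
    C ↦ AA

A->B, B->AC, C->AA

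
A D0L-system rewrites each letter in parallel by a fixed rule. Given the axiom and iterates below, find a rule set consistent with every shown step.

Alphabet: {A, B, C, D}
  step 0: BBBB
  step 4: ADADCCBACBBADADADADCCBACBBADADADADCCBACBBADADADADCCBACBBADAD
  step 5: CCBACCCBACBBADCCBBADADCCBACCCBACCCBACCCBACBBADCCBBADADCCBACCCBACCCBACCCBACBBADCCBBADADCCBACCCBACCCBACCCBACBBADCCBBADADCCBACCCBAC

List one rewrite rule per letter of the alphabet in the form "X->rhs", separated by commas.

A->CCB, B->AD, C->B, D->AC

  step 4 ⇒ step 5: ADADCCBACBBADADADADCCBACBBADADADADCCBACBBADADADADCCBACBBADAD ⇒ CCB·AC·CCB·AC·B·B·AD·CCB·B·AD·AD·CCB·AC·CCB·AC·CCB·AC·CCB·AC·B·B·AD·CCB·B·AD·AD·CCB·AC·CCB·AC·CCB·AC·CCB·AC·B·B·AD·CCB·B·AD·AD·CCB·AC·CCB·AC·CCB·AC·CCB·AC·B·B·AD·CCB·B·AD·AD·CCB·AC·CCB·AC
    A ↦ CCB
    B ↦ AD
    C ↦ B
    D ↦ AC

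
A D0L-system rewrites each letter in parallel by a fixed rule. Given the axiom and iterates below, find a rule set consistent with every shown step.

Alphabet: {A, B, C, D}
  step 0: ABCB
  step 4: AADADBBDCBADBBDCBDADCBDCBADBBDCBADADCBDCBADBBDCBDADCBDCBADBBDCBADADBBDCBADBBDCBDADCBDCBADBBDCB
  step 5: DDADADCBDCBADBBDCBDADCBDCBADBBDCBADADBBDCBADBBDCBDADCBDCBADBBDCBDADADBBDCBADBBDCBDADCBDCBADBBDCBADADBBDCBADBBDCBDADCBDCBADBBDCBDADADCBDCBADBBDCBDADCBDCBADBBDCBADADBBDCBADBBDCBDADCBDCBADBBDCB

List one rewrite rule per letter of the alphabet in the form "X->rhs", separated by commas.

  step 4 ⇒ step 5: AADADBBDCBADBBDCBDADCBDCBADBBDCBADADCBDCBADBBDCBDADCBDCBADBBDCBADADBBDCBADBBDCBDADCBDCBADBBDCB ⇒ D·D·A·D·A·DCB·DCB·A·DBB·DCB·D·A·DCB·DCB·A·DBB·DCB·A·D·A·DBB·DCB·A·DBB·DCB·D·A·DCB·DCB·A·DBB·DCB·D·A·D·A·DBB·DCB·A·DBB·DCB·D·A·DCB·DCB·A·DBB·DCB·A·D·A·DBB·DCB·A·DBB·DCB·D·A·DCB·DCB·A·DBB·DCB·D·A·D·A·DCB·DCB·A·DBB·DCB·D·A·DCB·DCB·A·DBB·DCB·A·D·A·DBB·DCB·A·DBB·DCB·D·A·DCB·DCB·A·DBB·DCB
    A ↦ D
    B ↦ DCB
    C ↦ DBB
    D ↦ A

A->D, B->DCB, C->DBB, D->A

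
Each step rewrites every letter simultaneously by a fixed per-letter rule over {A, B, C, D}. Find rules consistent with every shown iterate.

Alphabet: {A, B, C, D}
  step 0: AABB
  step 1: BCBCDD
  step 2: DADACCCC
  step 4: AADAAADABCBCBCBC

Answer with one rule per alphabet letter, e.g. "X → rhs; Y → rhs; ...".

  step 1 ⇒ step 2: BCBCDD ⇒ D·A·D·A·CC·CC
    B ↦ D
    C ↦ A
    D ↦ CC
  step 0 ⇒ step 1: AABB ⇒ BC·BC·D·D
    A ↦ BC

A->BC, B->D, C->A, D->CC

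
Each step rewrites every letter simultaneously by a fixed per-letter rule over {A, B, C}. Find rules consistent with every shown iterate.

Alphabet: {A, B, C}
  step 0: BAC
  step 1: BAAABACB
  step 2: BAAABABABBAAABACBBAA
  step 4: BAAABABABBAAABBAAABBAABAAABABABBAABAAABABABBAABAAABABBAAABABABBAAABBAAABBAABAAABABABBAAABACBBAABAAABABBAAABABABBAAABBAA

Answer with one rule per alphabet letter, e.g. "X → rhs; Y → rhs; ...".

  step 1 ⇒ step 2: BAAABACB ⇒ BAA·AB·AB·AB·BAA·AB·ACB·BAA
    A ↦ AB
    B ↦ BAA
    C ↦ ACB

A->AB, B->BAA, C->ACB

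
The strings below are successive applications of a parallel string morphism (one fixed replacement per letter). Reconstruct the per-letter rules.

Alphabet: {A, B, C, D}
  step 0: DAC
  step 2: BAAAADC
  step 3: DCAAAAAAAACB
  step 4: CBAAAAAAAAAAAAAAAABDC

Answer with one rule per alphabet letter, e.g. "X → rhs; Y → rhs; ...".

A->AA, B->DC, C->B, D->C

  step 3 ⇒ step 4: DCAAAAAAAACB ⇒ C·B·AA·AA·AA·AA·AA·AA·AA·AA·B·DC
    A ↦ AA
    B ↦ DC
    C ↦ B
    D ↦ C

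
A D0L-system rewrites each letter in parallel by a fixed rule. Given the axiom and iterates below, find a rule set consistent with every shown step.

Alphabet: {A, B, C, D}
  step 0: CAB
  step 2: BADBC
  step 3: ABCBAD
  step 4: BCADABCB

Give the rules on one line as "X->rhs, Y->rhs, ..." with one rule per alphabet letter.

A->BC, B->A, C->D, D->B

  step 3 ⇒ step 4: ABCBAD ⇒ BC·A·D·A·BC·B
    A ↦ BC
    B ↦ A
    C ↦ D
    D ↦ B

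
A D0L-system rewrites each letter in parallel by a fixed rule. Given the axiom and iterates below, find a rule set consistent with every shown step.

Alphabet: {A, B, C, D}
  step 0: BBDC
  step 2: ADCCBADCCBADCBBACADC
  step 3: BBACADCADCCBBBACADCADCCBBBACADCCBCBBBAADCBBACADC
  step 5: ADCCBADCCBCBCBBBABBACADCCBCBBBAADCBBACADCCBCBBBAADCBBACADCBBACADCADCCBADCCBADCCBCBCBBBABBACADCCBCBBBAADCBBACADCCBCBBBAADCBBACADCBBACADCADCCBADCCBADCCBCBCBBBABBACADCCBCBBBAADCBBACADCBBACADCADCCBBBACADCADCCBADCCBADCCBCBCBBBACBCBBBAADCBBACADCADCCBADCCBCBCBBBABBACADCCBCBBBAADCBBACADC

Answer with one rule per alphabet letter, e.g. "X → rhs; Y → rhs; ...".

A->BBA, B->CB, C->ADC, D->C

  step 2 ⇒ step 3: ADCCBADCCBADCBBACADC ⇒ BBA·C·ADC·ADC·CB·BBA·C·ADC·ADC·CB·BBA·C·ADC·CB·CB·BBA·ADC·BBA·C·ADC
    A ↦ BBA
    B ↦ CB
    C ↦ ADC
    D ↦ C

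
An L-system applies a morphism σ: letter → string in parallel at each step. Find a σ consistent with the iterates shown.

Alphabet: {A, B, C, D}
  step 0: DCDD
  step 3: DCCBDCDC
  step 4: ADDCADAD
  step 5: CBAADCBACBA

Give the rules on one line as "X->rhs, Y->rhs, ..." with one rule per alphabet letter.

A->CB, B->C, C->D, D->A

  step 4 ⇒ step 5: ADDCADAD ⇒ CB·A·A·D·CB·A·CB·A
    A ↦ CB
    C ↦ D
    D ↦ A
  step 3 ⇒ step 4: DCCBDCDC ⇒ A·D·D·C·A·D·A·D
    B ↦ C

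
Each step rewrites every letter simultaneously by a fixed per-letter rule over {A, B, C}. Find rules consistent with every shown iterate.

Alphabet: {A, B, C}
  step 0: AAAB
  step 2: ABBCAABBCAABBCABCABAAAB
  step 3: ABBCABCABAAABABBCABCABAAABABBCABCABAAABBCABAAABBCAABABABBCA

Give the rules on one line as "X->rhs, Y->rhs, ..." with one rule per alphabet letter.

  step 2 ⇒ step 3: ABBCAABBCAABBCABCABAAAB ⇒ AB·BCA·BCA·BAA·AB·AB·BCA·BCA·BAA·AB·AB·BCA·BCA·BAA·AB·BCA·BAA·AB·BCA·AB·AB·AB·BCA
    A ↦ AB
    B ↦ BCA
    C ↦ BAA

A->AB, B->BCA, C->BAA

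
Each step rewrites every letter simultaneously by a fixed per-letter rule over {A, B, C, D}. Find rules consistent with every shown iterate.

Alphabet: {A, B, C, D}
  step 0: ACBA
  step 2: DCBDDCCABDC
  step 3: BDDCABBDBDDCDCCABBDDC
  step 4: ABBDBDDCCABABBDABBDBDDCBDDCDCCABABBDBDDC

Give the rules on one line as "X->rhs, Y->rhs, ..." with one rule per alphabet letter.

  step 3 ⇒ step 4: BDDCABBDBDDCDCCABBDDC ⇒ AB·BD·BD·DC·C·AB·AB·BD·AB·BD·BD·DC·BD·DC·DC·C·AB·AB·BD·BD·DC
    A ↦ C
    B ↦ AB
    C ↦ DC
    D ↦ BD

A->C, B->AB, C->DC, D->BD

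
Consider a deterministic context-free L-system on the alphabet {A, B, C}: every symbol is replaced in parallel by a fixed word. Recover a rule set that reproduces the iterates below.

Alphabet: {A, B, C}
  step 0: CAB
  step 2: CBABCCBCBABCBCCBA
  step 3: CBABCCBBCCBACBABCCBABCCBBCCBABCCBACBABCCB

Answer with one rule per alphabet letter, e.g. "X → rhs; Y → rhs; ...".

  step 2 ⇒ step 3: CBABCCBCBABCBCCBA ⇒ CBA·BC·CB·BC·CBA·CBA·BC·CBA·BC·CB·BC·CBA·BC·CBA·CBA·BC·CB
    A ↦ CB
    B ↦ BC
    C ↦ CBA

A->CB, B->BC, C->CBA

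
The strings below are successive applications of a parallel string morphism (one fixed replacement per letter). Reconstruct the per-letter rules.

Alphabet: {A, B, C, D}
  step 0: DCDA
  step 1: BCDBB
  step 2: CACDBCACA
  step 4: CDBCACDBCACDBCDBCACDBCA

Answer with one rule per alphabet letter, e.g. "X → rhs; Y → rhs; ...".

A->B, B->CA, C->CD, D->B

  step 1 ⇒ step 2: BCDBB ⇒ CA·CD·B·CA·CA
    B ↦ CA
    C ↦ CD
    D ↦ B
  step 0 ⇒ step 1: DCDA ⇒ B·CD·B·B
    A ↦ B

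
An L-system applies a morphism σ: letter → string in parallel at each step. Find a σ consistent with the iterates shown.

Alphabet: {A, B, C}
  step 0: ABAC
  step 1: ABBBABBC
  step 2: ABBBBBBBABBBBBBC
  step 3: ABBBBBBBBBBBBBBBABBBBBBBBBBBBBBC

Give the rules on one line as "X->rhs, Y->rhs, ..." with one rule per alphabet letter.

A->AB, B->BB, C->BC

  step 2 ⇒ step 3: ABBBBBBBABBBBBBC ⇒ AB·BB·BB·BB·BB·BB·BB·BB·AB·BB·BB·BB·BB·BB·BB·BC
    A ↦ AB
    B ↦ BB
    C ↦ BC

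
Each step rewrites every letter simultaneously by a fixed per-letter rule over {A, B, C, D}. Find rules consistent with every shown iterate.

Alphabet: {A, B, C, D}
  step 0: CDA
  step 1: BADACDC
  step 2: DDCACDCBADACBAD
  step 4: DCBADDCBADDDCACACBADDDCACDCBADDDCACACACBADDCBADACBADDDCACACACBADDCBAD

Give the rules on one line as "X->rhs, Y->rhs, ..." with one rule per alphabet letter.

A->DC, B->D, C->BAD, D->AC

  step 1 ⇒ step 2: BADACDC ⇒ D·DC·AC·DC·BAD·AC·BAD
    A ↦ DC
    B ↦ D
    C ↦ BAD
    D ↦ AC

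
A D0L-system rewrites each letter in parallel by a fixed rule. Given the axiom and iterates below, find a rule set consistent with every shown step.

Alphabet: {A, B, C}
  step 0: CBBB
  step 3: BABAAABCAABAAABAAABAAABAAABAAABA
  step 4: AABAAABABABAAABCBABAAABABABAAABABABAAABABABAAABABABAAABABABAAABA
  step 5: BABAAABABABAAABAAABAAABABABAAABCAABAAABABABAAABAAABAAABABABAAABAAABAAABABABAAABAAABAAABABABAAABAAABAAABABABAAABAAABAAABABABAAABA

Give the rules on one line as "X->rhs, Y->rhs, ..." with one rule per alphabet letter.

A->BA, B->AA, C->BC

  step 4 ⇒ step 5: AABAAABABABAAABCBABAAABABABAAABABABAAABABABAAABABABAAABABABAAABA ⇒ BA·BA·AA·BA·BA·BA·AA·BA·AA·BA·AA·BA·BA·BA·AA·BC·AA·BA·AA·BA·BA·BA·AA·BA·AA·BA·AA·BA·BA·BA·AA·BA·AA·BA·AA·BA·BA·BA·AA·BA·AA·BA·AA·BA·BA·BA·AA·BA·AA·BA·AA·BA·BA·BA·AA·BA·AA·BA·AA·BA·BA·BA·AA·BA
    A ↦ BA
    B ↦ AA
    C ↦ BC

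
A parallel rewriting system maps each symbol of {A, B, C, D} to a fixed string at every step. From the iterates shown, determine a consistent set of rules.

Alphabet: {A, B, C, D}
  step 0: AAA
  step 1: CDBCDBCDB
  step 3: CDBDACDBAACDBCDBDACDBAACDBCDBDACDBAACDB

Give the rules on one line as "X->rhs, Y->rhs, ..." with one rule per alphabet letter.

  step 0 ⇒ step 1: AAA ⇒ CDB·CDB·CDB
    A ↦ CDB
    B ↦ CCA  (constrained at step 1)
    C ↦ A  (constrained at step 1)
    D ↦ DA  (constrained at step 1)

A->CDB, B->CCA, C->A, D->DA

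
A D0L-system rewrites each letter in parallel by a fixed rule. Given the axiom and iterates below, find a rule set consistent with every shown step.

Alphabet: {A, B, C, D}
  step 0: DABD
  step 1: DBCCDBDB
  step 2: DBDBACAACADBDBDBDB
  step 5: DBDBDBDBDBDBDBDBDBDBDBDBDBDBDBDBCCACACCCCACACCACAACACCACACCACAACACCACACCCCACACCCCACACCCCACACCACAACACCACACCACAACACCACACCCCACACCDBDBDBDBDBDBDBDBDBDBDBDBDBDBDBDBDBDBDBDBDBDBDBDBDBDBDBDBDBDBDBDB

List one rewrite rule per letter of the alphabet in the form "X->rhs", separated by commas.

  step 1 ⇒ step 2: DBCCDBDB ⇒ DB·DB·ACA·ACA·DB·DB·DB·DB
    B ↦ DB
    C ↦ ACA
    D ↦ DB
  step 0 ⇒ step 1: DABD ⇒ DB·CC·DB·DB
    A ↦ CC

A->CC, B->DB, C->ACA, D->DB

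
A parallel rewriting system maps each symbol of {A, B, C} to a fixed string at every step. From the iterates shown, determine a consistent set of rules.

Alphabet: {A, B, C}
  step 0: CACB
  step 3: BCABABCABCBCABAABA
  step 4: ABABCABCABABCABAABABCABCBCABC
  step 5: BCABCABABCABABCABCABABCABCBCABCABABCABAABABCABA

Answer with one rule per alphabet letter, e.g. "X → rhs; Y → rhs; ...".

A->BC, B->A, C->BA

  step 4 ⇒ step 5: ABABCABCABABCABAABABCABCBCABC ⇒ BC·A·BC·A·BA·BC·A·BA·BC·A·BC·A·BA·BC·A·BC·BC·A·BC·A·BA·BC·A·BA·A·BA·BC·A·BA
    A ↦ BC
    B ↦ A
    C ↦ BA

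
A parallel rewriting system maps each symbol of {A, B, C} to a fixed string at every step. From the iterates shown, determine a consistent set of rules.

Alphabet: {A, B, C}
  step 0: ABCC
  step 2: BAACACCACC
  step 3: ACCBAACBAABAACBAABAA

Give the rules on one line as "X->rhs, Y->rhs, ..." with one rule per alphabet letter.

  step 2 ⇒ step 3: BAACACCACC ⇒ A·C·C·BAA·C·BAA·BAA·C·BAA·BAA
    A ↦ C
    B ↦ A
    C ↦ BAA

A->C, B->A, C->BAA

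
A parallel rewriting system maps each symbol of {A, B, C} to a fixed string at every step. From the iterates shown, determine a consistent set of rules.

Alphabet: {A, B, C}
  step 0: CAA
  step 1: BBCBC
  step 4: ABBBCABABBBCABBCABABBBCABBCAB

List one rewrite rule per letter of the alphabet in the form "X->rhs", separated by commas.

A->BC, B->AB, C->B

  step 0 ⇒ step 1: CAA ⇒ B·BC·BC
    A ↦ BC
    C ↦ B
    B ↦ AB  (constrained at step 1)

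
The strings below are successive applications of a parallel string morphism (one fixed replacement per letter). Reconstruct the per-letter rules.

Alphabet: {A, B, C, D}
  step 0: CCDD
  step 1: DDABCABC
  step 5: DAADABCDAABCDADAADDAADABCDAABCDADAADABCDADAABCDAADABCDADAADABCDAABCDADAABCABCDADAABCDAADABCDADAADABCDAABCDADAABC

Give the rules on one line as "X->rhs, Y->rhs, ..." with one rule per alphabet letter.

A->DA, B->A, C->D, D->ABC

  step 0 ⇒ step 1: CCDD ⇒ D·D·ABC·ABC
    C ↦ D
    D ↦ ABC
    A ↦ DA  (constrained at step 1)
    B ↦ A  (constrained at step 1)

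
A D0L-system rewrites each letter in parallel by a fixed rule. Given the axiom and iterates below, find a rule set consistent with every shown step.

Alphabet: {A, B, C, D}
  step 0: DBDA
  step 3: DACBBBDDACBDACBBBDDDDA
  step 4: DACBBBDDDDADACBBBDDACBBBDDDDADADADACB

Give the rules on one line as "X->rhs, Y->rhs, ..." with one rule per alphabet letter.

A->CB, B->D, C->BB, D->DA

  step 3 ⇒ step 4: DACBBBDDACBDACBBBDDDDA ⇒ DA·CB·BB·D·D·D·DA·DA·CB·BB·D·DA·CB·BB·D·D·D·DA·DA·DA·DA·CB
    A ↦ CB
    B ↦ D
    C ↦ BB
    D ↦ DA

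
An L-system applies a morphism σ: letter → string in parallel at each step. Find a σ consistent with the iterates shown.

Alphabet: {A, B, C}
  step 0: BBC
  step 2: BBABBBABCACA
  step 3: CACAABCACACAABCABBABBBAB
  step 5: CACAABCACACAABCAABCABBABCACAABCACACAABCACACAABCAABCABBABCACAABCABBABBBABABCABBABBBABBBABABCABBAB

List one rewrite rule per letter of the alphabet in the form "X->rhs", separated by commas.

  step 2 ⇒ step 3: BBABBBABCACA ⇒ CA·CA·AB·CA·CA·CA·AB·CA·BB·AB·BB·AB
    A ↦ AB
    B ↦ CA
    C ↦ BB

A->AB, B->CA, C->BB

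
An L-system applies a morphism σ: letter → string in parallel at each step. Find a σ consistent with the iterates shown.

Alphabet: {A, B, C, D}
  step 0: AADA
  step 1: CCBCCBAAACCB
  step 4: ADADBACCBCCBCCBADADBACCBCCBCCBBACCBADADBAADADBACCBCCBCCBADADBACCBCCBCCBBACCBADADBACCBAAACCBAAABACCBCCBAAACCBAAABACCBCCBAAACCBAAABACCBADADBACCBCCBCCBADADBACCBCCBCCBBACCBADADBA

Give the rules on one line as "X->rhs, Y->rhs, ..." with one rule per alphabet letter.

A->CCB, B->BA, C->AD, D->AAA

  step 0 ⇒ step 1: AADA ⇒ CCB·CCB·AAA·CCB
    A ↦ CCB
    D ↦ AAA
    B ↦ BA  (constrained at step 1)
    C ↦ AD  (constrained at step 1)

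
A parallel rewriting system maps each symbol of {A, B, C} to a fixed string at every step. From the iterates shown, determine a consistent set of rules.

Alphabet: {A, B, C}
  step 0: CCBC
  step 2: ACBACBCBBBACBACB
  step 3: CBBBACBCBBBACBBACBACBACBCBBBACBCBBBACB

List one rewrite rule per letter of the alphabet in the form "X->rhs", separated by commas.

A->CBB, B->ACB, C->B

  step 2 ⇒ step 3: ACBACBCBBBACBACB ⇒ CBB·B·ACB·CBB·B·ACB·B·ACB·ACB·ACB·CBB·B·ACB·CBB·B·ACB
    A ↦ CBB
    B ↦ ACB
    C ↦ B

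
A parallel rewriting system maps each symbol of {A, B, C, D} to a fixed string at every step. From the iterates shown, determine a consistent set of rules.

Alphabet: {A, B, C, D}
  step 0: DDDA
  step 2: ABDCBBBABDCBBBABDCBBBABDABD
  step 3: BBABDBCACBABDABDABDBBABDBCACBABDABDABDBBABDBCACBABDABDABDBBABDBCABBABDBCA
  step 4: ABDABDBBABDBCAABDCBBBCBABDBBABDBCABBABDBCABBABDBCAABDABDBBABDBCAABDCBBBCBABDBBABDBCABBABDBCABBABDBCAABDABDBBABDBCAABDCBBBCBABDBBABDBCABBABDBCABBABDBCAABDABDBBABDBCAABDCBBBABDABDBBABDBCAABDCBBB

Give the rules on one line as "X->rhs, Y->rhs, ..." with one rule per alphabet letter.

A->BB, B->ABD, C->CB, D->BCA

  step 3 ⇒ step 4: BBABDBCACBABDABDABDBBABDBCACBABDABDABDBBABDBCACBABDABDABDBBABDBCABBABDBCA ⇒ ABD·ABD·BB·ABD·BCA·ABD·CB·BB·CB·ABD·BB·ABD·BCA·BB·ABD·BCA·BB·ABD·BCA·ABD·ABD·BB·ABD·BCA·ABD·CB·BB·CB·ABD·BB·ABD·BCA·BB·ABD·BCA·BB·ABD·BCA·ABD·ABD·BB·ABD·BCA·ABD·CB·BB·CB·ABD·BB·ABD·BCA·BB·ABD·BCA·BB·ABD·BCA·ABD·ABD·BB·ABD·BCA·ABD·CB·BB·ABD·ABD·BB·ABD·BCA·ABD·CB·BB
    A ↦ BB
    B ↦ ABD
    C ↦ CB
    D ↦ BCA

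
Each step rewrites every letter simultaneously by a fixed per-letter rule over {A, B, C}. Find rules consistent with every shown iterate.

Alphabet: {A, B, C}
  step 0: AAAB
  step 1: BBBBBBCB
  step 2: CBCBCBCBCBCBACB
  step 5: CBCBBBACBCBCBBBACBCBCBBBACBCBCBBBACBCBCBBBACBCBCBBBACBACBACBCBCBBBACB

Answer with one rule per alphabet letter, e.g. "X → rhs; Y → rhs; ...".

A->BB, B->CB, C->A

  step 1 ⇒ step 2: BBBBBBCB ⇒ CB·CB·CB·CB·CB·CB·A·CB
    B ↦ CB
    C ↦ A
  step 0 ⇒ step 1: AAAB ⇒ BB·BB·BB·CB
    A ↦ BB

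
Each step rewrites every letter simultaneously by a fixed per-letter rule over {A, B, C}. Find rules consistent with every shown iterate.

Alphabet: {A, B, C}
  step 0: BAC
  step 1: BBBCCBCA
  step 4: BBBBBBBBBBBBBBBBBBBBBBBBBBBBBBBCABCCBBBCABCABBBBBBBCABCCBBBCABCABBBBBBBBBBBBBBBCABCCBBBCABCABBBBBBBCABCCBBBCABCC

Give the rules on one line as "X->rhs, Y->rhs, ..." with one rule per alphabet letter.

  step 0 ⇒ step 1: BAC ⇒ BB·BCC·BCA
    A ↦ BCC
    B ↦ BB
    C ↦ BCA

A->BCC, B->BB, C->BCA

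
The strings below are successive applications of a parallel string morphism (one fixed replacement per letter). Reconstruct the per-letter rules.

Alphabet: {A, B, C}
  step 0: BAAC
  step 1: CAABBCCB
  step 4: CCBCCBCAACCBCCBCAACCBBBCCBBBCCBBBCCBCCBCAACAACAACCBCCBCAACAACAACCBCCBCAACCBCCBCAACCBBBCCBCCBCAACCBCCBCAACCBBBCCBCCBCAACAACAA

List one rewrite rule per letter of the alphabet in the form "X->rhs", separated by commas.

A->B, B->CAA, C->CCB

  step 0 ⇒ step 1: BAAC ⇒ CAA·B·B·CCB
    A ↦ B
    B ↦ CAA
    C ↦ CCB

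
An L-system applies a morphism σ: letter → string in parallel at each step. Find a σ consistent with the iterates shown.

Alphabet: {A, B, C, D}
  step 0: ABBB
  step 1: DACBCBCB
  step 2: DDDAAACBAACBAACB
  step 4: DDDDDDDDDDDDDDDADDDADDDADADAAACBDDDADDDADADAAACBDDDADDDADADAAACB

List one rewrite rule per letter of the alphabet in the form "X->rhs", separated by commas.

A->DA, B->CB, C->AA, D->DD

  step 1 ⇒ step 2: DACBCBCB ⇒ DD·DA·AA·CB·AA·CB·AA·CB
    A ↦ DA
    B ↦ CB
    C ↦ AA
    D ↦ DD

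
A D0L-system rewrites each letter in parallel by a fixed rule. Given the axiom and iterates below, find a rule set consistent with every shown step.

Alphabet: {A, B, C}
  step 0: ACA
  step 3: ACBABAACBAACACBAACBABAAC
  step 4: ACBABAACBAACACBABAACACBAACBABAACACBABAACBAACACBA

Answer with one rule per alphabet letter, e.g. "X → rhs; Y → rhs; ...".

  step 3 ⇒ step 4: ACBABAACBAACACBAACBABAAC ⇒ AC·BA·BA·AC·BA·AC·AC·BA·BA·AC·AC·BA·AC·BA·BA·AC·AC·BA·BA·AC·BA·AC·AC·BA
    A ↦ AC
    B ↦ BA
    C ↦ BA

A->AC, B->BA, C->BA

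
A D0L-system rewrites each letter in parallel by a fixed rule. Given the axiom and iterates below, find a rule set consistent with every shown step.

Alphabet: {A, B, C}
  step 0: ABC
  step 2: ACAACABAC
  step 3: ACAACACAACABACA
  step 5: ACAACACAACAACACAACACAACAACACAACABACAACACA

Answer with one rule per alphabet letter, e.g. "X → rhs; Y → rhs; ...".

  step 2 ⇒ step 3: ACAACABAC ⇒ AC·A·AC·AC·A·AC·AB·AC·A
    A ↦ AC
    B ↦ AB
    C ↦ A

A->AC, B->AB, C->A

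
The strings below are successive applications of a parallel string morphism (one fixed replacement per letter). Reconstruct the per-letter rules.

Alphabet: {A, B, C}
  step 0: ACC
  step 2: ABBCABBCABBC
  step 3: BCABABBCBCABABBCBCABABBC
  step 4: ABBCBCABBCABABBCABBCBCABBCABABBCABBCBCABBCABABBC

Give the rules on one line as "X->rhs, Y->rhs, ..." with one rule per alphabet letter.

  step 3 ⇒ step 4: BCABABBCBCABABBCBCABABBC ⇒ AB·BC·BC·AB·BC·AB·AB·BC·AB·BC·BC·AB·BC·AB·AB·BC·AB·BC·BC·AB·BC·AB·AB·BC
    A ↦ BC
    B ↦ AB
    C ↦ BC

A->BC, B->AB, C->BC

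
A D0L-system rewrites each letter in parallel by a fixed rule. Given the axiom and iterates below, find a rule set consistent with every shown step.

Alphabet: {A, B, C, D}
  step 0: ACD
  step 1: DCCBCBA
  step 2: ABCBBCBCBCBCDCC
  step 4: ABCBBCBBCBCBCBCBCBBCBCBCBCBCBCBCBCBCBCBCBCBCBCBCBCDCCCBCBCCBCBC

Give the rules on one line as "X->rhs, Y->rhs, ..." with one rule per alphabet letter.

  step 1 ⇒ step 2: DCCBCBA ⇒ A·BCB·BCB·C·BCB·C·DCC
    A ↦ DCC
    B ↦ C
    C ↦ BCB
    D ↦ A

A->DCC, B->C, C->BCB, D->A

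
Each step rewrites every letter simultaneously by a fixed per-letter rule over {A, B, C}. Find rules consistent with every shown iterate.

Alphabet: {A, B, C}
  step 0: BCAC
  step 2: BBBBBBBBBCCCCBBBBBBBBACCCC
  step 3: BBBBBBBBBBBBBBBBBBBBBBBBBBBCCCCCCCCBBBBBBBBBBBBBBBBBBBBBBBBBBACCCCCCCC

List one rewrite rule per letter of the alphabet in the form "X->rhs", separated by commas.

A->BBA, B->BBB, C->CC

  step 2 ⇒ step 3: BBBBBBBBBCCCCBBBBBBBBACCCC ⇒ BBB·BBB·BBB·BBB·BBB·BBB·BBB·BBB·BBB·CC·CC·CC·CC·BBB·BBB·BBB·BBB·BBB·BBB·BBB·BBB·BBA·CC·CC·CC·CC
    A ↦ BBA
    B ↦ BBB
    C ↦ CC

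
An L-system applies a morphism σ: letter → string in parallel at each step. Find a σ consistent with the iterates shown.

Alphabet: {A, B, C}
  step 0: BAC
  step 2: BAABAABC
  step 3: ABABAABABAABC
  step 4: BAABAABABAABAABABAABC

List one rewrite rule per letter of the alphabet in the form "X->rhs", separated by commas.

A->BA, B->A, C->BC

  step 3 ⇒ step 4: ABABAABABAABC ⇒ BA·A·BA·A·BA·BA·A·BA·A·BA·BA·A·BC
    A ↦ BA
    B ↦ A
    C ↦ BC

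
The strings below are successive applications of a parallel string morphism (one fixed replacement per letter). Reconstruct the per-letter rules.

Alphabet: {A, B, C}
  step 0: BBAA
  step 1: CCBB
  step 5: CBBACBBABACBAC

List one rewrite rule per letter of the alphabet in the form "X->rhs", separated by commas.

  step 0 ⇒ step 1: BBAA ⇒ C·C·B·B
    A ↦ B
    B ↦ C
    C ↦ BA  (constrained at step 1)

A->B, B->C, C->BA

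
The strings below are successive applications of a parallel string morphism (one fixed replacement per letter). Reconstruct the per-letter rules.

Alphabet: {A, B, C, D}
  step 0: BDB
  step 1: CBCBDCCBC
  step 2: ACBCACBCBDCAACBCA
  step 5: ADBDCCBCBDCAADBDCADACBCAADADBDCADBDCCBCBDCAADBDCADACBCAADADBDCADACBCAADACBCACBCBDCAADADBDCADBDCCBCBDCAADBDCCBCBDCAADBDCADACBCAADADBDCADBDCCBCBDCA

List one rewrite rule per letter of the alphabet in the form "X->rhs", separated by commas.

A->AD, B->CBC, C->A, D->BDC

  step 1 ⇒ step 2: CBCBDCCBC ⇒ A·CBC·A·CBC·BDC·A·A·CBC·A
    B ↦ CBC
    C ↦ A
    D ↦ BDC
    A ↦ AD  (constrained at step 2)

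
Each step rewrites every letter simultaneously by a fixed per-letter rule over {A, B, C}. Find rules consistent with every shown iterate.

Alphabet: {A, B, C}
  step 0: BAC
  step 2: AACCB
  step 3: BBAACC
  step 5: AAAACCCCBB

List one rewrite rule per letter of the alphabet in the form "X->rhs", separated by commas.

A->B, B->CC, C->A

  step 2 ⇒ step 3: AACCB ⇒ B·B·A·A·CC
    A ↦ B
    B ↦ CC
    C ↦ A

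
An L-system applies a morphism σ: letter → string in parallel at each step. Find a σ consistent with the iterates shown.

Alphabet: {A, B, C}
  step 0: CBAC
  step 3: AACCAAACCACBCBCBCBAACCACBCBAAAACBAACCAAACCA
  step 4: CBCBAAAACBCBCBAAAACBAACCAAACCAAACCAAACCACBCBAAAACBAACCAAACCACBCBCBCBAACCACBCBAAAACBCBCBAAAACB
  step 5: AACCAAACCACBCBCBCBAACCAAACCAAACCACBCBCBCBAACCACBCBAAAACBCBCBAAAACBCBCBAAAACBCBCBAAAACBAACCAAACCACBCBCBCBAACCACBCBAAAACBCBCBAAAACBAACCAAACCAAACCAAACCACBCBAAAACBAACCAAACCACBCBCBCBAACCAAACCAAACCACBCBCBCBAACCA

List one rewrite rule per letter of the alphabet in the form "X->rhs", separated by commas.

A->CB, B->CCA, C->AA

  step 4 ⇒ step 5: CBCBAAAACBCBCBAAAACBAACCAAACCAAACCAAACCACBCBAAAACBAACCAAACCACBCBCBCBAACCACBCBAAAACBCBCBAAAACB ⇒ AA·CCA·AA·CCA·CB·CB·CB·CB·AA·CCA·AA·CCA·AA·CCA·CB·CB·CB·CB·AA·CCA·CB·CB·AA·AA·CB·CB·CB·AA·AA·CB·CB·CB·AA·AA·CB·CB·CB·AA·AA·CB·AA·CCA·AA·CCA·CB·CB·CB·CB·AA·CCA·CB·CB·AA·AA·CB·CB·CB·AA·AA·CB·AA·CCA·AA·CCA·AA·CCA·AA·CCA·CB·CB·AA·AA·CB·AA·CCA·AA·CCA·CB·CB·CB·CB·AA·CCA·AA·CCA·AA·CCA·CB·CB·CB·CB·AA·CCA
    A ↦ CB
    B ↦ CCA
    C ↦ AA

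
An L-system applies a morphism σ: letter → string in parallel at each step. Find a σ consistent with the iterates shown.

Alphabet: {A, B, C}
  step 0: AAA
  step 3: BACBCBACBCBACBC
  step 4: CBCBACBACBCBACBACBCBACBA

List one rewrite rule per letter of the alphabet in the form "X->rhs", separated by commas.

  step 3 ⇒ step 4: BACBCBACBCBACBC ⇒ C·BC·BA·C·BA·C·BC·BA·C·BA·C·BC·BA·C·BA
    A ↦ BC
    B ↦ C
    C ↦ BA

A->BC, B->C, C->BA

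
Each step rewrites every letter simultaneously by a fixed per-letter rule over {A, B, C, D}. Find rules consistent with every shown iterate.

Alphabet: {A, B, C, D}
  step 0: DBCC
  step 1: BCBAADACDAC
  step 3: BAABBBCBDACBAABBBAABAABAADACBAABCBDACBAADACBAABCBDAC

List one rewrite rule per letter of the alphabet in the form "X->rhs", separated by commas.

  step 0 ⇒ step 1: DBCC ⇒ BC·BAA·DAC·DAC
    B ↦ BAA
    C ↦ DAC
    D ↦ BC
    A ↦ B  (constrained at step 1)

A->B, B->BAA, C->DAC, D->BC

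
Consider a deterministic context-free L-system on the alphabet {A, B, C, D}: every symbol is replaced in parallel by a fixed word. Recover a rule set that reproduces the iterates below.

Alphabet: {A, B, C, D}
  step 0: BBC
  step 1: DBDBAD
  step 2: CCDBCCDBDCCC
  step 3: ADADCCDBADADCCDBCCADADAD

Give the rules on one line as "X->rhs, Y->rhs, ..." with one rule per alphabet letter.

  step 2 ⇒ step 3: CCDBCCDBDCCC ⇒ AD·AD·CC·DB·AD·AD·CC·DB·CC·AD·AD·AD
    B ↦ DB
    C ↦ AD
    D ↦ CC
  step 1 ⇒ step 2: DBDBAD ⇒ CC·DB·CC·DB·DC·CC
    A ↦ DC

A->DC, B->DB, C->AD, D->CC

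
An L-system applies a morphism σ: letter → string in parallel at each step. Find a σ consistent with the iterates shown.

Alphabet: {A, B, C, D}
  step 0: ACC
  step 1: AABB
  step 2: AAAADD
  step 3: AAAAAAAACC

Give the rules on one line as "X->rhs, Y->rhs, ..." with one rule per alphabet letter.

A->AA, B->D, C->B, D->C

  step 2 ⇒ step 3: AAAADD ⇒ AA·AA·AA·AA·C·C
    A ↦ AA
    D ↦ C
  step 1 ⇒ step 2: AABB ⇒ AA·AA·D·D
    B ↦ D
  step 0 ⇒ step 1: ACC ⇒ AA·B·B
    C ↦ B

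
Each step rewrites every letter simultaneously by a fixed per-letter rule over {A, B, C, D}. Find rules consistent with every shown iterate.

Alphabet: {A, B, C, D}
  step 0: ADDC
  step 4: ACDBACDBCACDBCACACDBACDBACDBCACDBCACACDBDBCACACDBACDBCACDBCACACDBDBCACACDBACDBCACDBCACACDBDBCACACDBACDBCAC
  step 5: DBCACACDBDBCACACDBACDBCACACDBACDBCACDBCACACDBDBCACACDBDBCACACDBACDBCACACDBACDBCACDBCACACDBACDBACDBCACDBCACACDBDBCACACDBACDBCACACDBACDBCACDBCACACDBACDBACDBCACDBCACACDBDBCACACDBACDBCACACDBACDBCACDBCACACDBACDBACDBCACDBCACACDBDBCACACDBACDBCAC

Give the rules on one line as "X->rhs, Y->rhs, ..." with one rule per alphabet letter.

  step 4 ⇒ step 5: ACDBACDBCACDBCACACDBACDBACDBCACDBCACACDBDBCACACDBACDBCACDBCACACDBDBCACACDBACDBCACDBCACACDBDBCACACDBACDBCAC ⇒ DBC·AC·AC·DB·DBC·AC·AC·DB·AC·DBC·AC·AC·DB·AC·DBC·AC·DBC·AC·AC·DB·DBC·AC·AC·DB·DBC·AC·AC·DB·AC·DBC·AC·AC·DB·AC·DBC·AC·DBC·AC·AC·DB·AC·DB·AC·DBC·AC·DBC·AC·AC·DB·DBC·AC·AC·DB·AC·DBC·AC·AC·DB·AC·DBC·AC·DBC·AC·AC·DB·AC·DB·AC·DBC·AC·DBC·AC·AC·DB·DBC·AC·AC·DB·AC·DBC·AC·AC·DB·AC·DBC·AC·DBC·AC·AC·DB·AC·DB·AC·DBC·AC·DBC·AC·AC·DB·DBC·AC·AC·DB·AC·DBC·AC
    A ↦ DBC
    B ↦ DB
    C ↦ AC
    D ↦ AC

A->DBC, B->DB, C->AC, D->AC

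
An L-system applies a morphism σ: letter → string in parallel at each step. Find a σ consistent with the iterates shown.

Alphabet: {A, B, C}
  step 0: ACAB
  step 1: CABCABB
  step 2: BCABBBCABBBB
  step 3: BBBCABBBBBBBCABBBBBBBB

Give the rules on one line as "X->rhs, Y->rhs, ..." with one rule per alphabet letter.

A->CA, B->BB, C->B

  step 2 ⇒ step 3: BCABBBCABBBB ⇒ BB·B·CA·BB·BB·BB·B·CA·BB·BB·BB·BB
    A ↦ CA
    B ↦ BB
    C ↦ B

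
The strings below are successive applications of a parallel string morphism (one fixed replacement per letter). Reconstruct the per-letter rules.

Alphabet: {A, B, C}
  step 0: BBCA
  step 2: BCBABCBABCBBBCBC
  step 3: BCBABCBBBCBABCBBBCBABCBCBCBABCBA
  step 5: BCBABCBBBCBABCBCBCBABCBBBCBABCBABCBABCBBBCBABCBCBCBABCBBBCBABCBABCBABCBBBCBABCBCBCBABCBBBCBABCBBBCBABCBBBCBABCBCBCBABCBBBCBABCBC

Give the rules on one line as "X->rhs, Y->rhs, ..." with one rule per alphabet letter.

A->BB, B->BC, C->BA

  step 2 ⇒ step 3: BCBABCBABCBBBCBC ⇒ BC·BA·BC·BB·BC·BA·BC·BB·BC·BA·BC·BC·BC·BA·BC·BA
    A ↦ BB
    B ↦ BC
    C ↦ BA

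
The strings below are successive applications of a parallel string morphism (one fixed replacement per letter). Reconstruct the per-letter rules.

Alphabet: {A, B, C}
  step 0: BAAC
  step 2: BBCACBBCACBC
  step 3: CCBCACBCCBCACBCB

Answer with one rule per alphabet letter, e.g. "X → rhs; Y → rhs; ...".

  step 2 ⇒ step 3: BBCACBBCACBC ⇒ C·C·B·CAC·B·C·C·B·CAC·B·C·B
    A ↦ CAC
    B ↦ C
    C ↦ B

A->CAC, B->C, C->B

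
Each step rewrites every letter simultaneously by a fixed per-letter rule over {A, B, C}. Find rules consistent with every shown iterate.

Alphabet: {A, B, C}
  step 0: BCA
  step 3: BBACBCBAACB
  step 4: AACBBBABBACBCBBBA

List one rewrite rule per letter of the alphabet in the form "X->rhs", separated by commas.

A->CB, B->A, C->BB

  step 3 ⇒ step 4: BBACBCBAACB ⇒ A·A·CB·BB·A·BB·A·CB·CB·BB·A
    A ↦ CB
    B ↦ A
    C ↦ BB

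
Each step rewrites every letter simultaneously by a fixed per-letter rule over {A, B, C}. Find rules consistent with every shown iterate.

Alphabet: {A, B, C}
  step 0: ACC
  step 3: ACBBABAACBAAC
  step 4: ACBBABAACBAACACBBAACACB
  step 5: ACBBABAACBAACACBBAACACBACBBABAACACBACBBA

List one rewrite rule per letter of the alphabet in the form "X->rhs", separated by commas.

A->AC, B->BA, C->B

  step 4 ⇒ step 5: ACBBABAACBAACACBBAACACB ⇒ AC·B·BA·BA·AC·BA·AC·AC·B·BA·AC·AC·B·AC·B·BA·BA·AC·AC·B·AC·B·BA
    A ↦ AC
    B ↦ BA
    C ↦ B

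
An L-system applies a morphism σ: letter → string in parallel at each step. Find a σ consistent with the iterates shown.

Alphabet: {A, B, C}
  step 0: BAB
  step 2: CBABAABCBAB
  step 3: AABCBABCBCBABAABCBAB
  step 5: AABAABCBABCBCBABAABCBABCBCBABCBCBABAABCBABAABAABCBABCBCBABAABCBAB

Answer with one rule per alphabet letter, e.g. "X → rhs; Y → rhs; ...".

  step 2 ⇒ step 3: CBABAABCBAB ⇒ A·AB·CB·AB·CB·CB·AB·A·AB·CB·AB
    A ↦ CB
    B ↦ AB
    C ↦ A

A->CB, B->AB, C->A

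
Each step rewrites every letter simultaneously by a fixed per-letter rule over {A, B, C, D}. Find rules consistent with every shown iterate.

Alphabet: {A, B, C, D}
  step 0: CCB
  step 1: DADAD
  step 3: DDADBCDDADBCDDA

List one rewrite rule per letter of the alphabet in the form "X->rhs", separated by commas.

  step 0 ⇒ step 1: CCB ⇒ DA·DA·D
    B ↦ D
    C ↦ DA
    A ↦ BD  (constrained at step 1)
    D ↦ BC  (constrained at step 1)

A->BD, B->D, C->DA, D->BC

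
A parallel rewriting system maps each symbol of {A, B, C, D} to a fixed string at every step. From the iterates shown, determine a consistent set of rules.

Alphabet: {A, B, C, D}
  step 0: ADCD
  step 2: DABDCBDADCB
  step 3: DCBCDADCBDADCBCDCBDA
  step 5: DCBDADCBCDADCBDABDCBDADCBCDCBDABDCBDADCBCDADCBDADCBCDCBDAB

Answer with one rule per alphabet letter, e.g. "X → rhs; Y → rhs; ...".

  step 2 ⇒ step 3: DABDCBDADCB ⇒ DC·BC·DA·DC·B·DA·DC·BC·DC·B·DA
    A ↦ BC
    B ↦ DA
    C ↦ B
    D ↦ DC

A->BC, B->DA, C->B, D->DC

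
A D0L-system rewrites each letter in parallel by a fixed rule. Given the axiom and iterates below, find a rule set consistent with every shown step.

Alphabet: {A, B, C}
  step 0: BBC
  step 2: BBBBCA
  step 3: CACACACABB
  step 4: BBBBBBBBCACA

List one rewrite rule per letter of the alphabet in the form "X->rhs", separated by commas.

A->B, B->CA, C->B

  step 3 ⇒ step 4: CACACACABB ⇒ B·B·B·B·B·B·B·B·CA·CA
    A ↦ B
    B ↦ CA
    C ↦ B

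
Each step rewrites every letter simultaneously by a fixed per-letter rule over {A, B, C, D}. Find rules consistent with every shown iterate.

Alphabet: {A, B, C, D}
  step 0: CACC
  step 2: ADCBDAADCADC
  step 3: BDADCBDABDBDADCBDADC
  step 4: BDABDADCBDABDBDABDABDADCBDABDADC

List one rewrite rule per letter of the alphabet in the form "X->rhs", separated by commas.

A->BD, B->BD, C->DC, D->A

  step 3 ⇒ step 4: BDADCBDABDBDADCBDADC ⇒ BD·A·BD·A·DC·BD·A·BD·BD·A·BD·A·BD·A·DC·BD·A·BD·A·DC
    A ↦ BD
    B ↦ BD
    C ↦ DC
    D ↦ A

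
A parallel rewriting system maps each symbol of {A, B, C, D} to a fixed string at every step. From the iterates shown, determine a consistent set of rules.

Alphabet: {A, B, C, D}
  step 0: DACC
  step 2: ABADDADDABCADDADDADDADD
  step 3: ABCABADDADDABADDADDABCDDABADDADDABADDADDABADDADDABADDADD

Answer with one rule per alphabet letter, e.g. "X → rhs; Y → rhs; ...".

A->AB, B->C, C->DD, D->ADD

  step 2 ⇒ step 3: ABADDADDABCADDADDADDADD ⇒ AB·C·AB·ADD·ADD·AB·ADD·ADD·AB·C·DD·AB·ADD·ADD·AB·ADD·ADD·AB·ADD·ADD·AB·ADD·ADD
    A ↦ AB
    B ↦ C
    C ↦ DD
    D ↦ ADD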